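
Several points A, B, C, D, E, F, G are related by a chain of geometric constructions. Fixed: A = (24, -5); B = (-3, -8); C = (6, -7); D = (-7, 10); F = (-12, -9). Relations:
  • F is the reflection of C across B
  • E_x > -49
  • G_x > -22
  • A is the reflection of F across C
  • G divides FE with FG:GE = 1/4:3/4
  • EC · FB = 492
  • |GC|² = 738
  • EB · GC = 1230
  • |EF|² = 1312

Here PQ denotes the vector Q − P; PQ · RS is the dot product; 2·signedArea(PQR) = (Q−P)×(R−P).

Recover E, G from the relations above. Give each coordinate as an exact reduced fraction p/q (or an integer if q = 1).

E = (-48, -13)
G = (-21, -10)

1. E_x = -48  [line -9·x + -1·y + -445 = 0 ∩ |EF|² = 1312]
2. E_y = -13  [line -9·x + -1·y + -445 = 0 ∩ |EF|² = 1312]
   → E = (-48, -13)
3. G_x = -21  [G divides FE with FG:GE = 1/4:3/4]
4. G_y = -10  [G divides FE with FG:GE = 1/4:3/4]
   → G = (-21, -10)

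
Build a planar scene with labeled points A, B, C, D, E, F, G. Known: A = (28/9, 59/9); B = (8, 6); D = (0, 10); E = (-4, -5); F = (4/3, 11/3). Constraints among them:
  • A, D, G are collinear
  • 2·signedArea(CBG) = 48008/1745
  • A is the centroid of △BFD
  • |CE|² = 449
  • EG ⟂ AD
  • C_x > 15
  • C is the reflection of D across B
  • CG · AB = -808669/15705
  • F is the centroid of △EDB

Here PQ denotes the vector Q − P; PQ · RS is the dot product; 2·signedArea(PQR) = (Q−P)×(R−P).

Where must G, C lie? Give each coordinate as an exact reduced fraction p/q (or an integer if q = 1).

C = (16, 2)
G = (9884/1745, 6507/1745)

1. G_x = 9884/1745  [A, D, G are collinear ∩ EG ⟂ AD]
2. G_y = 6507/1745  [A, D, G are collinear ∩ EG ⟂ AD]
   → G = (9884/1745, 6507/1745)
3. C_x = 16  [C is the reflection of D across B]
4. C_y = 2  [C is the reflection of D across B]
   → C = (16, 2)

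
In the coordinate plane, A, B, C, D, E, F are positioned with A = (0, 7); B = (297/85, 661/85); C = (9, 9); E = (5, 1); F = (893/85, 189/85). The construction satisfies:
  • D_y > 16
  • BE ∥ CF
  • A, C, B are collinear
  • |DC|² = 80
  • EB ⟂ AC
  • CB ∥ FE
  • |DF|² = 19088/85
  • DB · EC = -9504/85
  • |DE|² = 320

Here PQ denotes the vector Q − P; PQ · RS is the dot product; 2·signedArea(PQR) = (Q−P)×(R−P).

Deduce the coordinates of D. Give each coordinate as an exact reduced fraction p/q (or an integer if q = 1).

1. D_x = 13  [line -4·x + -8·y + 188 = 0 ∩ |DE|² = 320]
2. D_y = 17  [line -4·x + -8·y + 188 = 0 ∩ |DE|² = 320]
   → D = (13, 17)

D = (13, 17)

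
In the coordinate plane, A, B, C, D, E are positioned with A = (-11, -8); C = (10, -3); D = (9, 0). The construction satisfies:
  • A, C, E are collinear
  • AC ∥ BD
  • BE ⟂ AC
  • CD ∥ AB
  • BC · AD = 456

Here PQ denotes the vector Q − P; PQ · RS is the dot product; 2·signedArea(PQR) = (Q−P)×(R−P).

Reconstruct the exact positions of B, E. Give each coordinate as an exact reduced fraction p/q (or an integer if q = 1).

1. B_x = -12  [AC ∥ BD ∩ CD ∥ AB]
2. B_y = -5  [AC ∥ BD ∩ CD ∥ AB]
   → B = (-12, -5)
3. E_x = -2626/233  [A, C, E are collinear ∩ BE ⟂ AC]
4. E_y = -1879/233  [A, C, E are collinear ∩ BE ⟂ AC]
   → E = (-2626/233, -1879/233)

B = (-12, -5)
E = (-2626/233, -1879/233)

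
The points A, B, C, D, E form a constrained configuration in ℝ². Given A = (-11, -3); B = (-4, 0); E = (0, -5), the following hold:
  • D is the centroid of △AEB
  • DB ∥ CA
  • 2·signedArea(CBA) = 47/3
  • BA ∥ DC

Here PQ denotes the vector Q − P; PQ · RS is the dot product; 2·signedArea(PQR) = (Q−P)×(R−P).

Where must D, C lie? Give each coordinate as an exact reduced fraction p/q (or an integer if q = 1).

C = (-12, -17/3)
D = (-5, -8/3)

1. D_x = -5  [D is the centroid of △AEB]
2. D_y = -8/3  [D is the centroid of △AEB]
   → D = (-5, -8/3)
3. C_x = -12  [DB ∥ CA ∩ BA ∥ DC]
4. C_y = -17/3  [DB ∥ CA ∩ BA ∥ DC]
   → C = (-12, -17/3)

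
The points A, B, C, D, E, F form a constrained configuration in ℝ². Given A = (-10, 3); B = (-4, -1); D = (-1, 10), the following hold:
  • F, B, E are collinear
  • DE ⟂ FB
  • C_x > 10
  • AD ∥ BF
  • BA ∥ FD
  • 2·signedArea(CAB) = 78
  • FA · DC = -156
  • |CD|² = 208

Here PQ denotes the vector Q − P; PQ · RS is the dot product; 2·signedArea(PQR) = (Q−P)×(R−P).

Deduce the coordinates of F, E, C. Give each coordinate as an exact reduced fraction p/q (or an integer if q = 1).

C = (11, 2)
E = (16/5, 23/5)
F = (5, 6)

1. F_x = 5  [BA ∥ FD ∩ AD ∥ BF]
2. F_y = 6  [BA ∥ FD ∩ AD ∥ BF]
   → F = (5, 6)
3. E_x = 16/5  [F, B, E are collinear ∩ DE ⟂ FB]
4. E_y = 23/5  [F, B, E are collinear ∩ DE ⟂ FB]
   → E = (16/5, 23/5)
5. C_x = 11  [2·signedArea(CAB) = 78 ∩ FA · DC = -156]
6. C_y = 2  [2·signedArea(CAB) = 78 ∩ FA · DC = -156]
   → C = (11, 2)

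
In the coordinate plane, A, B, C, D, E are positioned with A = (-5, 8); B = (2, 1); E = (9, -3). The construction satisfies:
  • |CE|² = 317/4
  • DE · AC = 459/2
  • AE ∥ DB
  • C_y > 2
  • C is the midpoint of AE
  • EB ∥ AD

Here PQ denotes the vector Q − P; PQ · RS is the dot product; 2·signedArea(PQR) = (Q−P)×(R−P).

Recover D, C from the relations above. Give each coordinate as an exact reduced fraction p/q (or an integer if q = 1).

1. D_x = -12  [AE ∥ DB ∩ EB ∥ AD]
2. D_y = 12  [AE ∥ DB ∩ EB ∥ AD]
   → D = (-12, 12)
3. C_x = 2  [C is the midpoint of AE]
4. C_y = 5/2  [C is the midpoint of AE]
   → C = (2, 5/2)

C = (2, 5/2)
D = (-12, 12)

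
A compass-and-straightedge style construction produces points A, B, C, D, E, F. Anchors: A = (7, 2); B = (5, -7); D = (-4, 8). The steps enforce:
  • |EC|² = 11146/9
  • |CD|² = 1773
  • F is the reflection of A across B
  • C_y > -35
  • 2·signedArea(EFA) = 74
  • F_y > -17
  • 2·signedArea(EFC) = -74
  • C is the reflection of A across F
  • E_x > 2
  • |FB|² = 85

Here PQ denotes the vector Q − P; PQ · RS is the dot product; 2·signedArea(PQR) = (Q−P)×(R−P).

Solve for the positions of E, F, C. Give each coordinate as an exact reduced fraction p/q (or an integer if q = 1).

1. F_x = 3  [F is the reflection of A across B]
2. F_y = -16  [F is the reflection of A across B]
   → F = (3, -16)
3. C_x = -1  [C is the reflection of A across F]
4. C_y = -34  [C is the reflection of A across F]
   → C = (-1, -34)
5. E_x = 8/3  [line 18·x + -4·y + -44 = 0 ∩ |EC|² = 11146/9]
6. E_y = 1  [line 18·x + -4·y + -44 = 0 ∩ |EC|² = 11146/9]
   → E = (8/3, 1)

C = (-1, -34)
E = (8/3, 1)
F = (3, -16)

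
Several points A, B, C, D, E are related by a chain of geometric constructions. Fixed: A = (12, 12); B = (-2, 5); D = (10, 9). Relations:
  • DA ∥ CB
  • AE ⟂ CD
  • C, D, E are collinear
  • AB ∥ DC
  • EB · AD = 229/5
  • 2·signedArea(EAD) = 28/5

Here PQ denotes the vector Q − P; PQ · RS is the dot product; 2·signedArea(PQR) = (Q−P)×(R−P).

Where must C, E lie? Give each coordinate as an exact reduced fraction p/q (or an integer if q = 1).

1. C_x = -4  [DA ∥ CB ∩ AB ∥ DC]
2. C_y = 2  [DA ∥ CB ∩ AB ∥ DC]
   → C = (-4, 2)
3. E_x = 64/5  [C, D, E are collinear ∩ AE ⟂ CD]
4. E_y = 52/5  [C, D, E are collinear ∩ AE ⟂ CD]
   → E = (64/5, 52/5)

C = (-4, 2)
E = (64/5, 52/5)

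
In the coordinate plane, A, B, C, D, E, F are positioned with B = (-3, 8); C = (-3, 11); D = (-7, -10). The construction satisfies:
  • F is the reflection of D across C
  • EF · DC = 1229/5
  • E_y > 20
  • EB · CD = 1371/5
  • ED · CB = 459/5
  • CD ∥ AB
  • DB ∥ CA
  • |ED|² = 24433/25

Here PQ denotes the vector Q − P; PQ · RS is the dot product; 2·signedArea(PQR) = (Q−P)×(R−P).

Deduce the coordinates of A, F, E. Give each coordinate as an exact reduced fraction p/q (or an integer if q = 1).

1. A_x = 1  [CD ∥ AB ∩ DB ∥ CA]
2. A_y = 29  [CD ∥ AB ∩ DB ∥ CA]
   → A = (1, 29)
3. F_x = 1  [F is the reflection of D across C]
4. F_y = 32  [F is the reflection of D across C]
   → F = (1, 32)
5. E_x = -3/5  [EF · DC = 1229/5 ∩ ED · CB = 459/5]
6. E_y = 103/5  [EF · DC = 1229/5 ∩ ED · CB = 459/5]
   → E = (-3/5, 103/5)

A = (1, 29)
E = (-3/5, 103/5)
F = (1, 32)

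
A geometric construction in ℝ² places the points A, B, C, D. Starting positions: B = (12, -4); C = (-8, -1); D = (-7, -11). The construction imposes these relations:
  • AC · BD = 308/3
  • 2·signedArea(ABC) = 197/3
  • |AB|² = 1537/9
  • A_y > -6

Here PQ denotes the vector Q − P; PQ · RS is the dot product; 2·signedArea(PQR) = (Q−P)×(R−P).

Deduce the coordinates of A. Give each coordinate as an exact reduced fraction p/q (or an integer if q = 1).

1. A_x = -1  [2·signedArea(ABC) = 197/3 ∩ AC · BD = 308/3]
2. A_y = -16/3  [2·signedArea(ABC) = 197/3 ∩ AC · BD = 308/3]
   → A = (-1, -16/3)

A = (-1, -16/3)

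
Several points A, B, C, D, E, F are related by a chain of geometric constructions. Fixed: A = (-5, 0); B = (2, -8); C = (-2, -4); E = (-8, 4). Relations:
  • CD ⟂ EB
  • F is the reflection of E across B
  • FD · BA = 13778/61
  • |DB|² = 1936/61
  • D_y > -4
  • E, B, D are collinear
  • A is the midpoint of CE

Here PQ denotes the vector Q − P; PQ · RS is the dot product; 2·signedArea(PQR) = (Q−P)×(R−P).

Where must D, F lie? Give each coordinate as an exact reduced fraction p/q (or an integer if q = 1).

1. D_x = -98/61  [E, B, D are collinear ∩ CD ⟂ EB]
2. D_y = -224/61  [E, B, D are collinear ∩ CD ⟂ EB]
   → D = (-98/61, -224/61)
3. F_x = 12  [F is the reflection of E across B]
4. F_y = -20  [F is the reflection of E across B]
   → F = (12, -20)

D = (-98/61, -224/61)
F = (12, -20)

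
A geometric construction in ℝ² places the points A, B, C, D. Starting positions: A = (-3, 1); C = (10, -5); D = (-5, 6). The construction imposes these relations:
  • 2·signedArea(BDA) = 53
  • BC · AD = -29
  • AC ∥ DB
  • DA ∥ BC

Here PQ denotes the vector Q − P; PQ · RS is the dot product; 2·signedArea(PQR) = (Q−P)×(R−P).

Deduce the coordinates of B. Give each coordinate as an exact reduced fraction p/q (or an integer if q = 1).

1. B_x = 8  [DA ∥ BC ∩ AC ∥ DB]
2. B_y = 0  [DA ∥ BC ∩ AC ∥ DB]
   → B = (8, 0)

B = (8, 0)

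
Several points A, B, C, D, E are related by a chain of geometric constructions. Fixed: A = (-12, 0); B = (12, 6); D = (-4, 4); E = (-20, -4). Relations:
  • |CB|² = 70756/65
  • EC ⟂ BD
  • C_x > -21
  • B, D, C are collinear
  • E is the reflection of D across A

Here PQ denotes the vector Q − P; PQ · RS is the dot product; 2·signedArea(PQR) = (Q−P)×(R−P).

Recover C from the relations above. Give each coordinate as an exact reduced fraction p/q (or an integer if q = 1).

1. C_x = -1348/65  [B, D, C are collinear ∩ EC ⟂ BD]
2. C_y = 124/65  [B, D, C are collinear ∩ EC ⟂ BD]
   → C = (-1348/65, 124/65)

C = (-1348/65, 124/65)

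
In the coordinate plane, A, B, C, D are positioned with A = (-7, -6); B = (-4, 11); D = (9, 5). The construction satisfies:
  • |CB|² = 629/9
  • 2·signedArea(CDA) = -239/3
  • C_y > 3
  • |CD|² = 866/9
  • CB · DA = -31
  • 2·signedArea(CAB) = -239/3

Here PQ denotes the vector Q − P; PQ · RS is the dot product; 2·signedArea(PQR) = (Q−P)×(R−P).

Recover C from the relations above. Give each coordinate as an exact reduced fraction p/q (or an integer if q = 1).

C = (-2/3, 10/3)

1. C_x = -2/3  [2·signedArea(CDA) = -239/3 ∩ 2·signedArea(CAB) = -239/3]
2. C_y = 10/3  [2·signedArea(CDA) = -239/3 ∩ 2·signedArea(CAB) = -239/3]
   → C = (-2/3, 10/3)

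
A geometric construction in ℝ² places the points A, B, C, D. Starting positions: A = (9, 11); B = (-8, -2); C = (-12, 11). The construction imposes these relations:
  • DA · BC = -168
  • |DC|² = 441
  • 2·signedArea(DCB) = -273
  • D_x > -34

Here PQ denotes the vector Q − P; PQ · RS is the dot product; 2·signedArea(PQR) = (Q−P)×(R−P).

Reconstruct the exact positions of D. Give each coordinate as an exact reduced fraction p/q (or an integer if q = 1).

D = (-33, 11)

1. D_x = -33  [2·signedArea(DCB) = -273 ∩ DA · BC = -168]
2. D_y = 11  [2·signedArea(DCB) = -273 ∩ DA · BC = -168]
   → D = (-33, 11)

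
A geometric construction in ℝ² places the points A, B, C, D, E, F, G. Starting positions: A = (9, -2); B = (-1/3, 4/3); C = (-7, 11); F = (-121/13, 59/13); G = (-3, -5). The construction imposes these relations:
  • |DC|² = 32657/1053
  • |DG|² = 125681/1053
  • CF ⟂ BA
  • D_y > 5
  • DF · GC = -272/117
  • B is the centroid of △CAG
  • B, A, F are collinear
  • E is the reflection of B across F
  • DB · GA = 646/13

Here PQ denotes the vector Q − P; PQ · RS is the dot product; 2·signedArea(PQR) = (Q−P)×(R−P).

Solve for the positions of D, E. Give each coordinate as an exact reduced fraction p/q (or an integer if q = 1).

1. D_x = -649/117  [DB · GA = 646/13 ∩ DF · GC = -272/117]
2. D_y = 658/117  [DB · GA = 646/13 ∩ DF · GC = -272/117]
   → D = (-649/117, 658/117)
3. E_x = -713/39  [E is the reflection of B across F]
4. E_y = 302/39  [E is the reflection of B across F]
   → E = (-713/39, 302/39)

D = (-649/117, 658/117)
E = (-713/39, 302/39)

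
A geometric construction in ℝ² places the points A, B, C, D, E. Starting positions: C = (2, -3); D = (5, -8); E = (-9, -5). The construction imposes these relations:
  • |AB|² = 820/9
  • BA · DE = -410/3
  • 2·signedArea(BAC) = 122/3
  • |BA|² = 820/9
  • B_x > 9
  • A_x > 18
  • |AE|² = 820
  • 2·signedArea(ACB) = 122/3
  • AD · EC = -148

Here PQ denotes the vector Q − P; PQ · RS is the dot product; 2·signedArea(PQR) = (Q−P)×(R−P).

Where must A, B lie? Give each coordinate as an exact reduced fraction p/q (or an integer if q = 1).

1. A_x = 19  [line -11·x + -2·y + 187 = 0 ∩ |AE|² = 820]
2. A_y = -11  [line -11·x + -2·y + 187 = 0 ∩ |AE|² = 820]
   → A = (19, -11)
3. B_x = 29/3  [2·signedArea(ACB) = 122/3 ∩ BA · DE = -410/3]
4. B_y = -9  [2·signedArea(ACB) = 122/3 ∩ BA · DE = -410/3]
   → B = (29/3, -9)

A = (19, -11)
B = (29/3, -9)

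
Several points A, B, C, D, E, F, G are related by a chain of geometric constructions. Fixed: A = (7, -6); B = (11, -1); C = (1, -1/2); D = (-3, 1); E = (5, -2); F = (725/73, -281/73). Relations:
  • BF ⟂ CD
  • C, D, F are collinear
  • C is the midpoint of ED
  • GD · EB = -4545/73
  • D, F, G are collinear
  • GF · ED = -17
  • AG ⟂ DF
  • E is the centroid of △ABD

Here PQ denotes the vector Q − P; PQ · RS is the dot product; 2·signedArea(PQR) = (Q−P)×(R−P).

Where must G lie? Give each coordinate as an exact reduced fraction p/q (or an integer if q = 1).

G = (589/73, -230/73)

1. G_x = 589/73  [D, F, G are collinear ∩ AG ⟂ DF]
2. G_y = -230/73  [D, F, G are collinear ∩ AG ⟂ DF]
   → G = (589/73, -230/73)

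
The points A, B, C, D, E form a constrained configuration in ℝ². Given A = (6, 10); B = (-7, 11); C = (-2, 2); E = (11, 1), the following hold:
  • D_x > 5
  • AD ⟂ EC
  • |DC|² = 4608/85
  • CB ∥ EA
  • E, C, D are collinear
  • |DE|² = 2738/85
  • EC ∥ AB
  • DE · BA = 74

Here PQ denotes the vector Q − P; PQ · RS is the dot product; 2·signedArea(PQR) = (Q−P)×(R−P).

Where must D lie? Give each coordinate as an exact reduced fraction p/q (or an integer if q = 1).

1. D_x = 454/85  [E, C, D are collinear ∩ AD ⟂ EC]
2. D_y = 122/85  [E, C, D are collinear ∩ AD ⟂ EC]
   → D = (454/85, 122/85)

D = (454/85, 122/85)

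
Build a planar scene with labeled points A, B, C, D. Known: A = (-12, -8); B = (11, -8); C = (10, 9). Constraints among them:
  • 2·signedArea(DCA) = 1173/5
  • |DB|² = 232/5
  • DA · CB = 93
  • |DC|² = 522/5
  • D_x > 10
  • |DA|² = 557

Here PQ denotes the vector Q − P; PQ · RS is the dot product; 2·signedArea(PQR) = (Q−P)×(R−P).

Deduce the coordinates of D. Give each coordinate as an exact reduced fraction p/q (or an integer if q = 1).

1. D_x = 53/5  [DA · CB = 93 ∩ 2·signedArea(DCA) = 1173/5]
2. D_y = -6/5  [DA · CB = 93 ∩ 2·signedArea(DCA) = 1173/5]
   → D = (53/5, -6/5)

D = (53/5, -6/5)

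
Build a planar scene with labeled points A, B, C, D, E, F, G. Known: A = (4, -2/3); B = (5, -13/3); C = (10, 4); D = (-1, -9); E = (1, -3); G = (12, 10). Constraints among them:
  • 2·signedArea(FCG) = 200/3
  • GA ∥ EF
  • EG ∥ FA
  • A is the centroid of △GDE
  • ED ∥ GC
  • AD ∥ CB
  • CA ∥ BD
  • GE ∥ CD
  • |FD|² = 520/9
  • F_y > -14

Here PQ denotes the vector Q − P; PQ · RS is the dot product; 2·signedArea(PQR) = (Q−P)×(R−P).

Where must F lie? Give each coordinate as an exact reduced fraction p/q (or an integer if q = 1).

F = (-7, -41/3)

1. F_x = -7  [EG ∥ FA ∩ GA ∥ EF]
2. F_y = -41/3  [EG ∥ FA ∩ GA ∥ EF]
   → F = (-7, -41/3)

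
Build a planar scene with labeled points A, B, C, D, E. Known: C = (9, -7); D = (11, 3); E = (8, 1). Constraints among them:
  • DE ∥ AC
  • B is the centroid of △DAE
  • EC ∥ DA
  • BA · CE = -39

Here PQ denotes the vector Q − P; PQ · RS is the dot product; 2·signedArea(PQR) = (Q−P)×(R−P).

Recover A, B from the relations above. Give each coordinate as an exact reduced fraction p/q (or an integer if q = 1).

1. A_x = 12  [DE ∥ AC ∩ EC ∥ DA]
2. A_y = -5  [DE ∥ AC ∩ EC ∥ DA]
   → A = (12, -5)
3. B_x = 31/3  [B is the centroid of △DAE]
4. B_y = -1/3  [B is the centroid of △DAE]
   → B = (31/3, -1/3)

A = (12, -5)
B = (31/3, -1/3)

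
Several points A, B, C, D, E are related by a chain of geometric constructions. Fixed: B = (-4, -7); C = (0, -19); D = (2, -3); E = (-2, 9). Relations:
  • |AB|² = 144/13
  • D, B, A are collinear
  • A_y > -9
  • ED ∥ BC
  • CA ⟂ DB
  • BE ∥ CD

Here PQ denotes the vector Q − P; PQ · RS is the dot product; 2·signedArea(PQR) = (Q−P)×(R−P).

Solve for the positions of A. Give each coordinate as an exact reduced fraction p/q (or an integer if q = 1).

1. A_x = -88/13  [D, B, A are collinear ∩ CA ⟂ DB]
2. A_y = -115/13  [D, B, A are collinear ∩ CA ⟂ DB]
   → A = (-88/13, -115/13)

A = (-88/13, -115/13)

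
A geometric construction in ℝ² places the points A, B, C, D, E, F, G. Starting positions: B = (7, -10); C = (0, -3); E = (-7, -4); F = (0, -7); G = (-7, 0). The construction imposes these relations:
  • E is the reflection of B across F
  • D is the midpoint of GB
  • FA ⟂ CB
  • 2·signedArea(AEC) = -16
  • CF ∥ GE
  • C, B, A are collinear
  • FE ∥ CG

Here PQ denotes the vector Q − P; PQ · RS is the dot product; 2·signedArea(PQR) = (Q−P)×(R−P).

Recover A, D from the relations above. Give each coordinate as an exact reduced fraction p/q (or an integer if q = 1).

1. A_x = 2  [C, B, A are collinear ∩ FA ⟂ CB]
2. A_y = -5  [C, B, A are collinear ∩ FA ⟂ CB]
   → A = (2, -5)
3. D_x = 0  [D is the midpoint of GB]
4. D_y = -5  [D is the midpoint of GB]
   → D = (0, -5)

A = (2, -5)
D = (0, -5)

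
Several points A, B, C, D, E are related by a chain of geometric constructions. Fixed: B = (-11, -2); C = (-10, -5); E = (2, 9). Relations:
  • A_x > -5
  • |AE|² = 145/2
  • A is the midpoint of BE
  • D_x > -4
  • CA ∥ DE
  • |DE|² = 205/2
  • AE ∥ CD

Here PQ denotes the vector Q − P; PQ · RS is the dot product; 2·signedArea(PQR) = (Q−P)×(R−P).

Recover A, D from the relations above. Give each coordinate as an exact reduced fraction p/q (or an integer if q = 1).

1. A_x = -9/2  [A is the midpoint of BE]
2. A_y = 7/2  [A is the midpoint of BE]
   → A = (-9/2, 7/2)
3. D_x = -7/2  [CA ∥ DE ∩ AE ∥ CD]
4. D_y = 1/2  [CA ∥ DE ∩ AE ∥ CD]
   → D = (-7/2, 1/2)

A = (-9/2, 7/2)
D = (-7/2, 1/2)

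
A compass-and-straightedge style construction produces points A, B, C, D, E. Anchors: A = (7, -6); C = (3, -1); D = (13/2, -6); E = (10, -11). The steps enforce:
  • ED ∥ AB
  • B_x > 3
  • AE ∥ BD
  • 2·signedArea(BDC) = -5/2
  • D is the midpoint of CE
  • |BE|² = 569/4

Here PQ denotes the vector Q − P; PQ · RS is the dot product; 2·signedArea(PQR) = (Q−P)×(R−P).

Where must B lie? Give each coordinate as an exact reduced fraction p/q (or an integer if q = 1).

B = (7/2, -1)

1. B_x = 7/2  [AE ∥ BD ∩ ED ∥ AB]
2. B_y = -1  [AE ∥ BD ∩ ED ∥ AB]
   → B = (7/2, -1)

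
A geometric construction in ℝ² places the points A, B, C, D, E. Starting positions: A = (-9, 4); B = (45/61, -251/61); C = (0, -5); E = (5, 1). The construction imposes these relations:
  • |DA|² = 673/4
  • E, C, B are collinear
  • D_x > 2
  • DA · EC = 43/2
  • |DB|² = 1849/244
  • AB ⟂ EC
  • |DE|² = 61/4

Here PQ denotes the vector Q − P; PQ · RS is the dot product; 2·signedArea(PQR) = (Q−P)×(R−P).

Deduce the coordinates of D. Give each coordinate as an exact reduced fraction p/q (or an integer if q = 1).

1. D_x = 5/2  [line 5·x + 6·y + -1/2 = 0 ∩ |DB|² = 1849/244]
2. D_y = -2  [line 5·x + 6·y + -1/2 = 0 ∩ |DB|² = 1849/244]
   → D = (5/2, -2)

D = (5/2, -2)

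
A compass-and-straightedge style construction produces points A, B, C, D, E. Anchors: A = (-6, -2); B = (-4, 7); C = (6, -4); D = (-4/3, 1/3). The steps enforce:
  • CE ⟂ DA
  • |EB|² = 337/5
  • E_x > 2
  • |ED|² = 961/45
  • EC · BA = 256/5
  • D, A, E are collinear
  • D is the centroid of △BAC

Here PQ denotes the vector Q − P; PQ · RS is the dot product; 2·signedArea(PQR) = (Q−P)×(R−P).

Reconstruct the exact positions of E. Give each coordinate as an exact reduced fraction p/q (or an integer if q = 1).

E = (14/5, 12/5)

1. E_x = 14/5  [D, A, E are collinear ∩ CE ⟂ DA]
2. E_y = 12/5  [D, A, E are collinear ∩ CE ⟂ DA]
   → E = (14/5, 12/5)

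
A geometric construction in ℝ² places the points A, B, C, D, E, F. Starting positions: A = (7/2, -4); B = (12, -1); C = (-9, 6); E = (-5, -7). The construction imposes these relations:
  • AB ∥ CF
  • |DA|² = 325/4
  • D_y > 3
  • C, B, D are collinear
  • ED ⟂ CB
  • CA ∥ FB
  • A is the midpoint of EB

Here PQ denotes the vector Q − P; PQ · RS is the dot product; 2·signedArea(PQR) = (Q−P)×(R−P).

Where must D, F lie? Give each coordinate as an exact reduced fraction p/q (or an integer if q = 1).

1. D_x = -3/2  [C, B, D are collinear ∩ ED ⟂ CB]
2. D_y = 7/2  [C, B, D are collinear ∩ ED ⟂ CB]
   → D = (-3/2, 7/2)
3. F_x = -1/2  [CA ∥ FB ∩ AB ∥ CF]
4. F_y = 9  [CA ∥ FB ∩ AB ∥ CF]
   → F = (-1/2, 9)

D = (-3/2, 7/2)
F = (-1/2, 9)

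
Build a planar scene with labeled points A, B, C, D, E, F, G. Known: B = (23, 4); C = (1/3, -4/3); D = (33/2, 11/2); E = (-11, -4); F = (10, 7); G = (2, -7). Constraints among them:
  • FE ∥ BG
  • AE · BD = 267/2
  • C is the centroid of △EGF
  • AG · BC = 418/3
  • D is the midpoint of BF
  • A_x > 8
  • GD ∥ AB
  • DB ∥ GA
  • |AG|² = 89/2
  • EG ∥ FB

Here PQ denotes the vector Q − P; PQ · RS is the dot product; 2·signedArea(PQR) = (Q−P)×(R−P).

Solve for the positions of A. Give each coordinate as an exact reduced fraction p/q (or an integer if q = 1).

A = (17/2, -17/2)

1. A_x = 17/2  [GD ∥ AB ∩ DB ∥ GA]
2. A_y = -17/2  [GD ∥ AB ∩ DB ∥ GA]
   → A = (17/2, -17/2)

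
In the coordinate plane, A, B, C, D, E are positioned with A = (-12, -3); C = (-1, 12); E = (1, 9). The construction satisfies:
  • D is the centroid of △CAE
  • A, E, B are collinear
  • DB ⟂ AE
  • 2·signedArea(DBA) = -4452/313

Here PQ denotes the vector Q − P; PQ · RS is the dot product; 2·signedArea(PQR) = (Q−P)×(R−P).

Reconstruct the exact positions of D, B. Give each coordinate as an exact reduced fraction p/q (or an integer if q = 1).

1. D_x = -4  [D is the centroid of △CAE]
2. D_y = 6  [D is the centroid of △CAE]
   → D = (-4, 6)
3. B_x = -1000/313  [A, E, B are collinear ∩ DB ⟂ AE]
4. B_y = 1605/313  [A, E, B are collinear ∩ DB ⟂ AE]
   → B = (-1000/313, 1605/313)

B = (-1000/313, 1605/313)
D = (-4, 6)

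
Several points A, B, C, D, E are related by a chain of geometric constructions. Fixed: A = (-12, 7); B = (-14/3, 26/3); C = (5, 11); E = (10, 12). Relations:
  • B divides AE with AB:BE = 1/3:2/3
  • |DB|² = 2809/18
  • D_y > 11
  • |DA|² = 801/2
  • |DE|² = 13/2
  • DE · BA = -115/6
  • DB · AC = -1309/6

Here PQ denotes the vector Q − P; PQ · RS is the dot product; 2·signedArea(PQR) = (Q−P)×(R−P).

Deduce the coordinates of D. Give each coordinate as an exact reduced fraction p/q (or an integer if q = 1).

D = (15/2, 23/2)

1. D_x = 15/2  [DB · AC = -1309/6 ∩ DE · BA = -115/6]
2. D_y = 23/2  [DB · AC = -1309/6 ∩ DE · BA = -115/6]
   → D = (15/2, 23/2)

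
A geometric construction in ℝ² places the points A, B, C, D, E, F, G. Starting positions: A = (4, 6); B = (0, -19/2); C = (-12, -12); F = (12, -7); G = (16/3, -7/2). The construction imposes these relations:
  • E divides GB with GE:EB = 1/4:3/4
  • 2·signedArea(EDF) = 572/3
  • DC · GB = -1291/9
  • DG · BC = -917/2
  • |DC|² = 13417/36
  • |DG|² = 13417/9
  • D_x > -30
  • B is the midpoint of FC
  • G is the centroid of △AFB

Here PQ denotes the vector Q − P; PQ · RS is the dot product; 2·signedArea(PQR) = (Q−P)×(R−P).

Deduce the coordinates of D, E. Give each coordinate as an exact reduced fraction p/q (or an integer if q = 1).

D = (-88/3, -41/2)
E = (4, -5)

1. D_x = -88/3  [DC · GB = -1291/9 ∩ DG · BC = -917/2]
2. D_y = -41/2  [DC · GB = -1291/9 ∩ DG · BC = -917/2]
   → D = (-88/3, -41/2)
3. E_x = 4  [E divides GB with GE:EB = 1/4:3/4]
4. E_y = -5  [E divides GB with GE:EB = 1/4:3/4]
   → E = (4, -5)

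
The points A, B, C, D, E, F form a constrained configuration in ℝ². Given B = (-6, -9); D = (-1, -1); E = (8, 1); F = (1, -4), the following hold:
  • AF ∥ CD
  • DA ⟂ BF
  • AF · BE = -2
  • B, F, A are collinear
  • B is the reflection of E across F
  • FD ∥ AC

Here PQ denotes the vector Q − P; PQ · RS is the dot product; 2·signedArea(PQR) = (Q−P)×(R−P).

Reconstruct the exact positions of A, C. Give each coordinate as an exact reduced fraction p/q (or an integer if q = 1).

A = (81/74, -291/74)
C = (-67/74, -69/74)

1. A_x = 81/74  [B, F, A are collinear ∩ DA ⟂ BF]
2. A_y = -291/74  [B, F, A are collinear ∩ DA ⟂ BF]
   → A = (81/74, -291/74)
3. C_x = -67/74  [AF ∥ CD ∩ FD ∥ AC]
4. C_y = -69/74  [AF ∥ CD ∩ FD ∥ AC]
   → C = (-67/74, -69/74)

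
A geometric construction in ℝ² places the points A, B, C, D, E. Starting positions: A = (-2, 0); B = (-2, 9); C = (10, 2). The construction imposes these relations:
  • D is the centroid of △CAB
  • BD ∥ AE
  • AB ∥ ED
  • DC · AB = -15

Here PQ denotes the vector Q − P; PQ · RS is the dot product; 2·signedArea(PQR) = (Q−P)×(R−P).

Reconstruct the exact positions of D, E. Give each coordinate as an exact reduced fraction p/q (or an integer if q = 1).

1. D_x = 2  [D is the centroid of △CAB]
2. D_y = 11/3  [D is the centroid of △CAB]
   → D = (2, 11/3)
3. E_x = 2  [AB ∥ ED ∩ BD ∥ AE]
4. E_y = -16/3  [AB ∥ ED ∩ BD ∥ AE]
   → E = (2, -16/3)

D = (2, 11/3)
E = (2, -16/3)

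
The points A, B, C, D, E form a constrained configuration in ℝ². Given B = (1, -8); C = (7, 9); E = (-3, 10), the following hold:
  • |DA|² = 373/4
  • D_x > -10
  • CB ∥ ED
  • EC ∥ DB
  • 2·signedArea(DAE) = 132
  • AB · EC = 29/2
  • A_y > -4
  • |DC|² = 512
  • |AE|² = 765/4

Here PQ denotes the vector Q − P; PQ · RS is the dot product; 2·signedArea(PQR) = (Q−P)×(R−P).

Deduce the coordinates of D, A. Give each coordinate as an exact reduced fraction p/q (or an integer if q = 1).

1. D_x = -9  [EC ∥ DB ∩ CB ∥ ED]
2. D_y = -7  [EC ∥ DB ∩ CB ∥ ED]
   → D = (-9, -7)
3. A_x = 0  [AB · EC = 29/2 ∩ 2·signedArea(DAE) = 132]
4. A_y = -7/2  [AB · EC = 29/2 ∩ 2·signedArea(DAE) = 132]
   → A = (0, -7/2)

A = (0, -7/2)
D = (-9, -7)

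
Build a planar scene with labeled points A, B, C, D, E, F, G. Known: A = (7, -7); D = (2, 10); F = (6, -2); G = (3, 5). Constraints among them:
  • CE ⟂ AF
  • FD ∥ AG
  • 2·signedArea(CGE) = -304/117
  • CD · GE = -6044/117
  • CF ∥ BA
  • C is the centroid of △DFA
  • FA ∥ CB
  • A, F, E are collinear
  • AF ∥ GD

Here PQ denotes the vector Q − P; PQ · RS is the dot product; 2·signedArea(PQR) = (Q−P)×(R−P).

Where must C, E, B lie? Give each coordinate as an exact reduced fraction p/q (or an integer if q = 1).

1. C_x = 5  [C is the centroid of △DFA]
2. C_y = 1/3  [C is the centroid of △DFA]
   → C = (5, 1/3)
3. E_x = 215/39  [A, F, E are collinear ∩ CE ⟂ AF]
4. E_y = 17/39  [A, F, E are collinear ∩ CE ⟂ AF]
   → E = (215/39, 17/39)
5. B_x = 6  [CF ∥ BA ∩ FA ∥ CB]
6. B_y = -14/3  [CF ∥ BA ∩ FA ∥ CB]
   → B = (6, -14/3)

B = (6, -14/3)
C = (5, 1/3)
E = (215/39, 17/39)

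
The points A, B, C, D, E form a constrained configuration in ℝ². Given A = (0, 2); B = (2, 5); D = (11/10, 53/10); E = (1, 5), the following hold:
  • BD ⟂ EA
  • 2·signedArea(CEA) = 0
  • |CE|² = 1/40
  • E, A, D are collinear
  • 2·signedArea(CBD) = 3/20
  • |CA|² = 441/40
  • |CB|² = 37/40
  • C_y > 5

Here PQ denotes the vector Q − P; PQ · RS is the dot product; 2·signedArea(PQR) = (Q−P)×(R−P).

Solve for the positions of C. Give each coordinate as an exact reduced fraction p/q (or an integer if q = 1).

1. C_x = 21/20  [2·signedArea(CEA) = 0 ∩ 2·signedArea(CBD) = 3/20]
2. C_y = 103/20  [2·signedArea(CEA) = 0 ∩ 2·signedArea(CBD) = 3/20]
   → C = (21/20, 103/20)

C = (21/20, 103/20)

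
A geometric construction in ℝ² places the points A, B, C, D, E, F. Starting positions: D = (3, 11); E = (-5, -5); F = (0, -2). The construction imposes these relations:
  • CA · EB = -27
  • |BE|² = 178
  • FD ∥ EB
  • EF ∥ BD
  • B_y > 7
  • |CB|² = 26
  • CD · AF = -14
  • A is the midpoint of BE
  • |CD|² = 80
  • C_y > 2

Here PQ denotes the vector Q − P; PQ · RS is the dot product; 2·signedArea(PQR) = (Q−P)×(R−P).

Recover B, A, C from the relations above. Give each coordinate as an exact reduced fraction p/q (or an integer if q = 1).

A = (-7/2, 3/2)
B = (-2, 8)
C = (-1, 3)

1. B_x = -2  [EF ∥ BD ∩ FD ∥ EB]
2. B_y = 8  [EF ∥ BD ∩ FD ∥ EB]
   → B = (-2, 8)
3. A_x = -7/2  [A is the midpoint of BE]
4. A_y = 3/2  [A is the midpoint of BE]
   → A = (-7/2, 3/2)
5. C_x = -1  [CA · EB = -27 ∩ CD · AF = -14]
6. C_y = 3  [CA · EB = -27 ∩ CD · AF = -14]
   → C = (-1, 3)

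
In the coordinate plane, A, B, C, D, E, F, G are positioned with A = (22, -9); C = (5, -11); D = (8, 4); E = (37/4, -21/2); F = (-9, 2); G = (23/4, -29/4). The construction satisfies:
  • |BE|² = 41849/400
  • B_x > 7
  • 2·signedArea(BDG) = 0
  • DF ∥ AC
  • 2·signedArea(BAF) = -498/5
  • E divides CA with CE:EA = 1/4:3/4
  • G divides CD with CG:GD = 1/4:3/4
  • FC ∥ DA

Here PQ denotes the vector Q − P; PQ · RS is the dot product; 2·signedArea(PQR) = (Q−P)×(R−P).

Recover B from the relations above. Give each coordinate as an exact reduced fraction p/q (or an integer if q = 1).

1. B_x = 71/10  [2·signedArea(BDG) = 0 ∩ 2·signedArea(BAF) = -498/5]
2. B_y = -1/2  [2·signedArea(BDG) = 0 ∩ 2·signedArea(BAF) = -498/5]
   → B = (71/10, -1/2)

B = (71/10, -1/2)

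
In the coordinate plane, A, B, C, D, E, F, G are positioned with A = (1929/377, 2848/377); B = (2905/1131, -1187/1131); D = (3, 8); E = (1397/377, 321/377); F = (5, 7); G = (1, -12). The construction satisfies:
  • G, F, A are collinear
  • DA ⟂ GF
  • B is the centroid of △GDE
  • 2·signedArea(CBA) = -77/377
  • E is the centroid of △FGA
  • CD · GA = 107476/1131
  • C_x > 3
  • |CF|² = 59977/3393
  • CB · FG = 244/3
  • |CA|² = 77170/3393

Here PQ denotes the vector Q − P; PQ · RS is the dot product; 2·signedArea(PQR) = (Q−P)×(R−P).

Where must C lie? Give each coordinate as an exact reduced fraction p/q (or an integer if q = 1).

1. C_x = 4280/1131  [CB · FG = 244/3 ∩ 2·signedArea(CBA) = -77/377]
2. C_y = 3365/1131  [CB · FG = 244/3 ∩ 2·signedArea(CBA) = -77/377]
   → C = (4280/1131, 3365/1131)

C = (4280/1131, 3365/1131)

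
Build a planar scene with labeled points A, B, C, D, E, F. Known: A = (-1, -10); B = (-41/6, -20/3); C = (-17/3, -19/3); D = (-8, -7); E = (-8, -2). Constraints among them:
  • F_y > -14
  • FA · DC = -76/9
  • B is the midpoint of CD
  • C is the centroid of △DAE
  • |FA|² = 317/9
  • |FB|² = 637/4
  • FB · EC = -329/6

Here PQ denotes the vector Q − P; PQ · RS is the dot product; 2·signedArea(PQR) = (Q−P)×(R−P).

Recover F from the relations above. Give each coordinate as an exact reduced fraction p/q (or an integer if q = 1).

F = (11/3, -41/3)

1. F_x = 11/3  [FA · DC = -76/9 ∩ FB · EC = -329/6]
2. F_y = -41/3  [FA · DC = -76/9 ∩ FB · EC = -329/6]
   → F = (11/3, -41/3)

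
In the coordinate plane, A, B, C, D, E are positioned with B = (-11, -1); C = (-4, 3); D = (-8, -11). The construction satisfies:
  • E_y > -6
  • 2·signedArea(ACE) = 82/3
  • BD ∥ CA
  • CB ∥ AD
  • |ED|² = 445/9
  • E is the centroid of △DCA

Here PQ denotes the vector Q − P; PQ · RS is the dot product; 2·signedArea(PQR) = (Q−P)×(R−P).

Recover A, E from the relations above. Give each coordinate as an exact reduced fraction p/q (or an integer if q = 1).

A = (-1, -7)
E = (-13/3, -5)

1. A_x = -1  [CB ∥ AD ∩ BD ∥ CA]
2. A_y = -7  [CB ∥ AD ∩ BD ∥ CA]
   → A = (-1, -7)
3. E_x = -13/3  [E is the centroid of △DCA]
4. E_y = -5  [E is the centroid of △DCA]
   → E = (-13/3, -5)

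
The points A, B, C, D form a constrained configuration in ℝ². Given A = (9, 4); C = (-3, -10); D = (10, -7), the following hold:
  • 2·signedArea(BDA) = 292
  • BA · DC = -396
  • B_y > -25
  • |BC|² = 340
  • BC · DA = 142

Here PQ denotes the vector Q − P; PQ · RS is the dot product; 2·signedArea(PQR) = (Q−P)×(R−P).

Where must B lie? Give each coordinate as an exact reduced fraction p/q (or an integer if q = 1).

1. B_x = -15  [BC · DA = 142 ∩ 2·signedArea(BDA) = 292]
2. B_y = -24  [BC · DA = 142 ∩ 2·signedArea(BDA) = 292]
   → B = (-15, -24)

B = (-15, -24)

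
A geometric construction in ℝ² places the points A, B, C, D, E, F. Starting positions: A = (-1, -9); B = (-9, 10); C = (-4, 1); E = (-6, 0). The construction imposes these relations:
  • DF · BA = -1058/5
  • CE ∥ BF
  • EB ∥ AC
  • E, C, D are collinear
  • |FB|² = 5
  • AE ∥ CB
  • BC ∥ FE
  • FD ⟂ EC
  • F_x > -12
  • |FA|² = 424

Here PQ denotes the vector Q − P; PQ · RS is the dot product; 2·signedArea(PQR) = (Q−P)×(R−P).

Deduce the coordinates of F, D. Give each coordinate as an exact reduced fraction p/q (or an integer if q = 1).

1. F_x = -11  [BC ∥ FE ∩ CE ∥ BF]
2. F_y = 9  [BC ∥ FE ∩ CE ∥ BF]
   → F = (-11, 9)
3. D_x = -32/5  [E, C, D are collinear ∩ FD ⟂ EC]
4. D_y = -1/5  [E, C, D are collinear ∩ FD ⟂ EC]
   → D = (-32/5, -1/5)

D = (-32/5, -1/5)
F = (-11, 9)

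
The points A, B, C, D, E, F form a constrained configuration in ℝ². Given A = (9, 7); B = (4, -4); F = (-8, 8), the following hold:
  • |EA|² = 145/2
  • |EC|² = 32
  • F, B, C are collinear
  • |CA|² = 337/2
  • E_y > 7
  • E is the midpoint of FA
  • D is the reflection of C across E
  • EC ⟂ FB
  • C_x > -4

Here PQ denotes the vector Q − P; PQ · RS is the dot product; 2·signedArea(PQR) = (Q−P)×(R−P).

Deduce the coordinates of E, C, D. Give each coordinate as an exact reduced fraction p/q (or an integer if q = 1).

1. E_x = 1/2  [E is the midpoint of FA]
2. E_y = 15/2  [E is the midpoint of FA]
   → E = (1/2, 15/2)
3. C_x = -7/2  [F, B, C are collinear ∩ EC ⟂ FB]
4. C_y = 7/2  [F, B, C are collinear ∩ EC ⟂ FB]
   → C = (-7/2, 7/2)
5. D_x = 9/2  [D is the reflection of C across E]
6. D_y = 23/2  [D is the reflection of C across E]
   → D = (9/2, 23/2)

C = (-7/2, 7/2)
D = (9/2, 23/2)
E = (1/2, 15/2)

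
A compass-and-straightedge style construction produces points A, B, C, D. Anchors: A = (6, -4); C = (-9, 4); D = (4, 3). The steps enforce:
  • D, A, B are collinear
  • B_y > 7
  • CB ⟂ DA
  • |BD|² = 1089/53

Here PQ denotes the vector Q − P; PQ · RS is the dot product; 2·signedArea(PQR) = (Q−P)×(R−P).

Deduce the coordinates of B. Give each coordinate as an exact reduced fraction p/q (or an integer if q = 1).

B = (146/53, 390/53)

1. B_x = 146/53  [D, A, B are collinear ∩ CB ⟂ DA]
2. B_y = 390/53  [D, A, B are collinear ∩ CB ⟂ DA]
   → B = (146/53, 390/53)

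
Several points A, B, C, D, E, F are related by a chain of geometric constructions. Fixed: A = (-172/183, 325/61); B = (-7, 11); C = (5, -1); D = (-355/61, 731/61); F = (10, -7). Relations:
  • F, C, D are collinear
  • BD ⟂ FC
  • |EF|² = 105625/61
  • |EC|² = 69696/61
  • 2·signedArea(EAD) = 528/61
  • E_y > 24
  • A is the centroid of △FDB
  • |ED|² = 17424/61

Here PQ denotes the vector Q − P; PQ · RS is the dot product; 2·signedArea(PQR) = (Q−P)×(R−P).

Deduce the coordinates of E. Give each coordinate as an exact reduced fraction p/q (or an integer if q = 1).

E = (-1015/61, 1523/61)

1. E_x = -1015/61  [line -406/61·x + -893/183·y + 2029/183 = 0 ∩ |EF|² = 105625/61]
2. E_y = 1523/61  [line -406/61·x + -893/183·y + 2029/183 = 0 ∩ |EF|² = 105625/61]
   → E = (-1015/61, 1523/61)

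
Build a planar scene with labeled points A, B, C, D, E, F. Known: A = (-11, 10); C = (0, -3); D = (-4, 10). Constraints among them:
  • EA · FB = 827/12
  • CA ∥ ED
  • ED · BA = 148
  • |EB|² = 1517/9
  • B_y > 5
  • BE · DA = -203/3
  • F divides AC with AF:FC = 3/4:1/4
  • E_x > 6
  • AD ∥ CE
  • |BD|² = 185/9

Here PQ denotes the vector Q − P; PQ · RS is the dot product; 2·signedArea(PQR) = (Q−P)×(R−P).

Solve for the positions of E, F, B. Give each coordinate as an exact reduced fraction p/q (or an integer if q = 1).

B = (-8/3, 17/3)
E = (7, -3)
F = (-11/4, 1/4)

1. E_x = 7  [CA ∥ ED ∩ AD ∥ CE]
2. E_y = -3  [CA ∥ ED ∩ AD ∥ CE]
   → E = (7, -3)
3. F_x = -11/4  [F divides AC with AF:FC = 3/4:1/4]
4. F_y = 1/4  [F divides AC with AF:FC = 3/4:1/4]
   → F = (-11/4, 1/4)
5. B_x = -8/3  [BE · DA = -203/3 ∩ EA · FB = 827/12]
6. B_y = 17/3  [BE · DA = -203/3 ∩ EA · FB = 827/12]
   → B = (-8/3, 17/3)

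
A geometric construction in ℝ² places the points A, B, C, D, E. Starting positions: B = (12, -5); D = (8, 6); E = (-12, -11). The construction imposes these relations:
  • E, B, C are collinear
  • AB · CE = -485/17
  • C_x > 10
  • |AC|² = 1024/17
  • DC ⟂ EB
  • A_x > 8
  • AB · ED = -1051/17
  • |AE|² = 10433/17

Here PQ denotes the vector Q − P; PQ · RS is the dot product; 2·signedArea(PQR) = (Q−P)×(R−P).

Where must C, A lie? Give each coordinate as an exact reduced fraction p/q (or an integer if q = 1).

1. C_x = 184/17  [E, B, C are collinear ∩ DC ⟂ EB]
2. C_y = -90/17  [E, B, C are collinear ∩ DC ⟂ EB]
   → C = (184/17, -90/17)
3. A_x = 152/17  [AB · CE = -485/17 ∩ AB · ED = -1051/17]
4. A_y = 38/17  [AB · CE = -485/17 ∩ AB · ED = -1051/17]
   → A = (152/17, 38/17)

A = (152/17, 38/17)
C = (184/17, -90/17)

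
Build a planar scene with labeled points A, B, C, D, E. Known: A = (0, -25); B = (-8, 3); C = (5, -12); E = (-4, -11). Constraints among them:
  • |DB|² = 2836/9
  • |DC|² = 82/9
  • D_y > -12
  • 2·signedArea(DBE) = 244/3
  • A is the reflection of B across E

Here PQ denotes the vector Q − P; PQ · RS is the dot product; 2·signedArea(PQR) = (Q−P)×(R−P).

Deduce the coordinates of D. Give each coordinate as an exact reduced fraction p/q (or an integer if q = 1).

1. D_x = 2  [line 14·x + 4·y + 56/3 = 0 ∩ |DC|² = 82/9]
2. D_y = -35/3  [line 14·x + 4·y + 56/3 = 0 ∩ |DC|² = 82/9]
   → D = (2, -35/3)

D = (2, -35/3)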